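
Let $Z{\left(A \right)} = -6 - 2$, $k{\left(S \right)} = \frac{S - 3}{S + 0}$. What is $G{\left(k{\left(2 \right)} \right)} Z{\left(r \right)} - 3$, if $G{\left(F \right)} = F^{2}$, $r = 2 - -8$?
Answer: $-5$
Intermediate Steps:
$r = 10$ ($r = 2 + 8 = 10$)
$k{\left(S \right)} = \frac{-3 + S}{S}$
$Z{\left(A \right)} = -8$ ($Z{\left(A \right)} = -6 - 2 = -8$)
$G{\left(k{\left(2 \right)} \right)} Z{\left(r \right)} - 3 = \left(\frac{-3 + 2}{2}\right)^{2} \left(-8\right) - 3 = \left(\frac{1}{2} \left(-1\right)\right)^{2} \left(-8\right) - 3 = \left(- \frac{1}{2}\right)^{2} \left(-8\right) - 3 = \frac{1}{4} \left(-8\right) - 3 = -2 - 3 = -5$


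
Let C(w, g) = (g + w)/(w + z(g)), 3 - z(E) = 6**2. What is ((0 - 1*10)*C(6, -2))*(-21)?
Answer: -280/9 ≈ -31.111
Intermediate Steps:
z(E) = -33 (z(E) = 3 - 1*6**2 = 3 - 1*36 = 3 - 36 = -33)
C(w, g) = (g + w)/(-33 + w) (C(w, g) = (g + w)/(w - 33) = (g + w)/(-33 + w))
((0 - 1*10)*C(6, -2))*(-21) = ((0 - 1*10)*((-2 + 6)/(-33 + 6)))*(-21) = ((0 - 10)*(4/(-27)))*(-21) = -(-10)*4/27*(-21) = -10*(-4/27)*(-21) = (40/27)*(-21) = -280/9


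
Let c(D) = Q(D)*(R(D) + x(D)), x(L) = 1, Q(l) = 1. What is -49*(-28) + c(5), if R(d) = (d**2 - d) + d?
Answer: 1398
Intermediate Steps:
R(d) = d**2
c(D) = 1 + D**2 (c(D) = 1*(D**2 + 1) = 1*(1 + D**2) = 1 + D**2)
-49*(-28) + c(5) = -49*(-28) + (1 + 5**2) = 1372 + (1 + 25) = 1372 + 26 = 1398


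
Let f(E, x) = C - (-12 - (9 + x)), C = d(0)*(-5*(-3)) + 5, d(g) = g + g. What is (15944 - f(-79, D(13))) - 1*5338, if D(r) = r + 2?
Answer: 10565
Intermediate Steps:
d(g) = 2*g
C = 5 (C = (2*0)*(-5*(-3)) + 5 = 0*15 + 5 = 0 + 5 = 5)
D(r) = 2 + r
f(E, x) = 26 + x (f(E, x) = 5 - (-12 - (9 + x)) = 5 - (-12 + (-9 - x)) = 5 - (-21 - x) = 5 + (21 + x) = 26 + x)
(15944 - f(-79, D(13))) - 1*5338 = (15944 - (26 + (2 + 13))) - 1*5338 = (15944 - (26 + 15)) - 5338 = (15944 - 1*41) - 5338 = (15944 - 41) - 5338 = 15903 - 5338 = 10565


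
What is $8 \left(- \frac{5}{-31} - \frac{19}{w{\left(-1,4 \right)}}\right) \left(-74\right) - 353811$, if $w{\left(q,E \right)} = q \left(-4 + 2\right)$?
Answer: $- \frac{10796757}{31} \approx -3.4828 \cdot 10^{5}$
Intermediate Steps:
$w{\left(q,E \right)} = - 2 q$ ($w{\left(q,E \right)} = q \left(-2\right) = - 2 q$)
$8 \left(- \frac{5}{-31} - \frac{19}{w{\left(-1,4 \right)}}\right) \left(-74\right) - 353811 = 8 \left(- \frac{5}{-31} - \frac{19}{\left(-2\right) \left(-1\right)}\right) \left(-74\right) - 353811 = 8 \left(\left(-5\right) \left(- \frac{1}{31}\right) - \frac{19}{2}\right) \left(-74\right) - 353811 = 8 \left(\frac{5}{31} - \frac{19}{2}\right) \left(-74\right) - 353811 = 8 \left(- \frac{579}{62}\right) \left(-74\right) - 353811 = \left(- \frac{2316}{31}\right) \left(-74\right) - 353811 = \frac{171384}{31} - 353811 = - \frac{10796757}{31}$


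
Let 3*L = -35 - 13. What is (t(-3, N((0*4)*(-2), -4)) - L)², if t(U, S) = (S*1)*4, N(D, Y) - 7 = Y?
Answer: 784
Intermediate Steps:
N(D, Y) = 7 + Y
t(U, S) = 4*S (t(U, S) = S*4 = 4*S)
L = -16 (L = (-35 - 13)/3 = (⅓)*(-48) = -16)
(t(-3, N((0*4)*(-2), -4)) - L)² = (4*(7 - 4) - 1*(-16))² = (4*3 + 16)² = (12 + 16)² = 28² = 784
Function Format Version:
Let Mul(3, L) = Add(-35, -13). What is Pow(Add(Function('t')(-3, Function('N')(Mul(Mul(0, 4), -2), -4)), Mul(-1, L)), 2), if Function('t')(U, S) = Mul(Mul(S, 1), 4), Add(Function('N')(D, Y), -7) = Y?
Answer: 784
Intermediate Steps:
Function('N')(D, Y) = Add(7, Y)
Function('t')(U, S) = Mul(4, S) (Function('t')(U, S) = Mul(S, 4) = Mul(4, S))
L = -16 (L = Mul(Rational(1, 3), Add(-35, -13)) = Mul(Rational(1, 3), -48) = -16)
Pow(Add(Function('t')(-3, Function('N')(Mul(Mul(0, 4), -2), -4)), Mul(-1, L)), 2) = Pow(Add(Mul(4, Add(7, -4)), Mul(-1, -16)), 2) = Pow(Add(Mul(4, 3), 16), 2) = Pow(Add(12, 16), 2) = Pow(28, 2) = 784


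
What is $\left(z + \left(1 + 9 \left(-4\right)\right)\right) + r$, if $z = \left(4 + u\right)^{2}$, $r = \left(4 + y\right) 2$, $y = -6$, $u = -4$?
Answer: $-39$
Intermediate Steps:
$r = -4$ ($r = \left(4 - 6\right) 2 = \left(-2\right) 2 = -4$)
$z = 0$ ($z = \left(4 - 4\right)^{2} = 0^{2} = 0$)
$\left(z + \left(1 + 9 \left(-4\right)\right)\right) + r = \left(0 + \left(1 + 9 \left(-4\right)\right)\right) - 4 = \left(0 + \left(1 - 36\right)\right) - 4 = \left(0 - 35\right) - 4 = -35 - 4 = -39$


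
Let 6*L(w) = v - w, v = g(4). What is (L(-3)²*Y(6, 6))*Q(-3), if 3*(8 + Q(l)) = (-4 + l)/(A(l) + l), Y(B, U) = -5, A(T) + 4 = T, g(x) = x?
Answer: 11417/216 ≈ 52.857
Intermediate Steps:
A(T) = -4 + T
v = 4
Q(l) = -8 + (-4 + l)/(3*(-4 + 2*l)) (Q(l) = -8 + ((-4 + l)/((-4 + l) + l))/3 = -8 + ((-4 + l)/(-4 + 2*l))/3 = -8 + (-4 + l)/(3*(-4 + 2*l)))
L(w) = ⅔ - w/6 (L(w) = (4 - w)/6 = ⅔ - w/6)
(L(-3)²*Y(6, 6))*Q(-3) = ((⅔ - ⅙*(-3))²*(-5))*((92 - 47*(-3))/(6*(-2 - 3))) = ((⅔ + ½)²*(-5))*((⅙)*(92 + 141)/(-5)) = ((7/6)²*(-5))*((⅙)*(-⅕)*233) = ((49/36)*(-5))*(-233/30) = -245/36*(-233/30) = 11417/216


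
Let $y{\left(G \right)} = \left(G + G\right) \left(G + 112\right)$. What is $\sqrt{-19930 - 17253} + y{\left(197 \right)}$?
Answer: $121746 + 19 i \sqrt{103} \approx 1.2175 \cdot 10^{5} + 192.83 i$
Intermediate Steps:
$y{\left(G \right)} = 2 G \left(112 + G\right)$
$\sqrt{-19930 - 17253} + y{\left(197 \right)} = \sqrt{-19930 - 17253} + 2 \cdot 197 \left(112 + 197\right) = \sqrt{-19930 - 17253} + 2 \cdot 197 \cdot 309 = \sqrt{-19930 - 17253} + 121746 = \sqrt{-37183} + 121746 = 19 i \sqrt{103} + 121746 = 121746 + 19 i \sqrt{103}$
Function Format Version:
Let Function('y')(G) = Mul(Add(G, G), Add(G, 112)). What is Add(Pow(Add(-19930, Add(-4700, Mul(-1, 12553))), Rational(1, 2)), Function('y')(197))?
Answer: Add(121746, Mul(19, I, Pow(103, Rational(1, 2)))) ≈ Add(1.2175e+5, Mul(192.83, I))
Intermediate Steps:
Function('y')(G) = Mul(2, G, Add(112, G)) (Function('y')(G) = Mul(Mul(2, G), Add(112, G)) = Mul(2, G, Add(112, G)))
Add(Pow(Add(-19930, Add(-4700, Mul(-1, 12553))), Rational(1, 2)), Function('y')(197)) = Add(Pow(Add(-19930, Add(-4700, Mul(-1, 12553))), Rational(1, 2)), Mul(2, 197, Add(112, 197))) = Add(Pow(Add(-19930, Add(-4700, -12553)), Rational(1, 2)), Mul(2, 197, 309)) = Add(Pow(Add(-19930, -17253), Rational(1, 2)), 121746) = Add(Pow(-37183, Rational(1, 2)), 121746) = Add(Mul(19, I, Pow(103, Rational(1, 2))), 121746) = Add(121746, Mul(19, I, Pow(103, Rational(1, 2))))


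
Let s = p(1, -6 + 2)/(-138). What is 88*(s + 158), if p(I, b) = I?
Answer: 959332/69 ≈ 13903.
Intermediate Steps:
s = -1/138 (s = 1/(-138) = 1*(-1/138) = -1/138 ≈ -0.0072464)
88*(s + 158) = 88*(-1/138 + 158) = 88*(21803/138) = 959332/69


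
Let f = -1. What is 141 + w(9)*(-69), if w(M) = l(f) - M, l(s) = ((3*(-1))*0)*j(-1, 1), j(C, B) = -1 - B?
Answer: 762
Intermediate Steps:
l(s) = 0 (l(s) = ((3*(-1))*0)*(-1 - 1*1) = (-3*0)*(-1 - 1) = 0*(-2) = 0)
w(M) = -M (w(M) = 0 - M = -M)
141 + w(9)*(-69) = 141 - 1*9*(-69) = 141 - 9*(-69) = 141 + 621 = 762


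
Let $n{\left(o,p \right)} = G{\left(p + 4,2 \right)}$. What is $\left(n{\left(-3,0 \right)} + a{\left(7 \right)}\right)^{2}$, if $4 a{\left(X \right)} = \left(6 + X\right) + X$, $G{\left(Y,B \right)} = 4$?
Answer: $81$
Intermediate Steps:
$n{\left(o,p \right)} = 4$
$a{\left(X \right)} = \frac{3}{2} + \frac{X}{2}$ ($a{\left(X \right)} = \frac{\left(6 + X\right) + X}{4} = \frac{6 + 2 X}{4} = \frac{3}{2} + \frac{X}{2}$)
$\left(n{\left(-3,0 \right)} + a{\left(7 \right)}\right)^{2} = \left(4 + \left(\frac{3}{2} + \frac{1}{2} \cdot 7\right)\right)^{2} = \left(4 + \left(\frac{3}{2} + \frac{7}{2}\right)\right)^{2} = \left(4 + 5\right)^{2} = 9^{2} = 81$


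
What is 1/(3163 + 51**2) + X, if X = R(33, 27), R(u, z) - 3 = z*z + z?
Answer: 4374877/5764 ≈ 759.00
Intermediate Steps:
R(u, z) = 3 + z + z**2 (R(u, z) = 3 + (z*z + z) = 3 + (z**2 + z) = 3 + (z + z**2) = 3 + z + z**2)
X = 759 (X = 3 + 27 + 27**2 = 3 + 27 + 729 = 759)
1/(3163 + 51**2) + X = 1/(3163 + 51**2) + 759 = 1/(3163 + 2601) + 759 = 1/5764 + 759 = 4374877/5764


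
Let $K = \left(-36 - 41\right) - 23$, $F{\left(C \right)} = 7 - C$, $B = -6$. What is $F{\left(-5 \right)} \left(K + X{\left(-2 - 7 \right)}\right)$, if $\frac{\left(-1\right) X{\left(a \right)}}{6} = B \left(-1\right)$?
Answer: $-1632$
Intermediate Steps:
$X{\left(a \right)} = -36$ ($X{\left(a \right)} = - 6 \left(\left(-6\right) \left(-1\right)\right) = \left(-6\right) 6 = -36$)
$K = -100$ ($K = -77 - 23 = -100$)
$F{\left(-5 \right)} \left(K + X{\left(-2 - 7 \right)}\right) = \left(7 - -5\right) \left(-100 - 36\right) = \left(7 + 5\right) \left(-136\right) = 12 \left(-136\right) = -1632$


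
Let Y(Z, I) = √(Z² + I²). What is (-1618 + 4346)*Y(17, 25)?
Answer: 2728*√914 ≈ 82474.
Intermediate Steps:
Y(Z, I) = √(I² + Z²)
(-1618 + 4346)*Y(17, 25) = (-1618 + 4346)*√(25² + 17²) = 2728*√(625 + 289) = 2728*√914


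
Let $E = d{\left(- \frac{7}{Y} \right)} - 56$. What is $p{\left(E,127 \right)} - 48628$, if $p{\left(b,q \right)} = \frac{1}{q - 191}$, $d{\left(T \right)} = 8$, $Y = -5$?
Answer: $- \frac{3112193}{64} \approx -48628.0$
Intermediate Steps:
$E = -48$ ($E = 8 - 56 = -48$)
$p{\left(b,q \right)} = \frac{1}{-191 + q}$
$p{\left(E,127 \right)} - 48628 = \frac{1}{-191 + 127} - 48628 = \frac{1}{-64} - 48628 = - \frac{1}{64} - 48628 = - \frac{3112193}{64}$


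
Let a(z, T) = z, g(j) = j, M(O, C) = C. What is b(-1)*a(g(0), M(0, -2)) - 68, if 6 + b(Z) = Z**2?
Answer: -68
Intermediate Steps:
b(Z) = -6 + Z**2
b(-1)*a(g(0), M(0, -2)) - 68 = (-6 + (-1)**2)*0 - 68 = (-6 + 1)*0 - 68 = -5*0 - 68 = 0 - 68 = -68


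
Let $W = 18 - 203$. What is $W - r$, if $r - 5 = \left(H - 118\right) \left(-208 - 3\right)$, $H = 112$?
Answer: $-1456$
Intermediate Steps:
$W = -185$
$r = 1271$ ($r = 5 + \left(112 - 118\right) \left(-208 - 3\right) = 5 - -1266 = 5 + 1266 = 1271$)
$W - r = -185 - 1271 = -1456$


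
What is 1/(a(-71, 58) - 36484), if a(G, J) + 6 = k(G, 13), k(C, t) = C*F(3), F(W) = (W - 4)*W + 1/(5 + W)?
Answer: -8/290287 ≈ -2.7559e-5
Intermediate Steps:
F(W) = 1/(5 + W) + W*(-4 + W) (F(W) = (-4 + W)*W + 1/(5 + W) = W*(-4 + W) + 1/(5 + W) = 1/(5 + W) + W*(-4 + W))
k(C, t) = -23*C/8 (k(C, t) = C*((1 + 3² + 3³ - 20*3)/(5 + 3)) = C*((1 + 9 + 27 - 60)/8) = C*((⅛)*(-23)) = C*(-23/8) = -23*C/8)
a(G, J) = -6 - 23*G/8
1/(a(-71, 58) - 36484) = 1/((-6 - 23/8*(-71)) - 36484) = 1/((-6 + 1633/8) - 36484) = 1/(1585/8 - 36484) = 1/(-290287/8) = -8/290287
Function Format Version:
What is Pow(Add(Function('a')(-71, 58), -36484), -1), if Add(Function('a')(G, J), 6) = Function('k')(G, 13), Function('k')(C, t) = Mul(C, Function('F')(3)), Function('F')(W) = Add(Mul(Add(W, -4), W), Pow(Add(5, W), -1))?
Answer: Rational(-8, 290287) ≈ -2.7559e-5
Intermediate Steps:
Function('F')(W) = Add(Pow(Add(5, W), -1), Mul(W, Add(-4, W))) (Function('F')(W) = Add(Mul(Add(-4, W), W), Pow(Add(5, W), -1)) = Add(Mul(W, Add(-4, W)), Pow(Add(5, W), -1)) = Add(Pow(Add(5, W), -1), Mul(W, Add(-4, W))))
Function('k')(C, t) = Mul(Rational(-23, 8), C) (Function('k')(C, t) = Mul(C, Mul(Pow(Add(5, 3), -1), Add(1, Pow(3, 2), Pow(3, 3), Mul(-20, 3)))) = Mul(C, Mul(Pow(8, -1), Add(1, 9, 27, -60))) = Mul(C, Mul(Rational(1, 8), -23)) = Mul(C, Rational(-23, 8)) = Mul(Rational(-23, 8), C))
Function('a')(G, J) = Add(-6, Mul(Rational(-23, 8), G))
Pow(Add(Function('a')(-71, 58), -36484), -1) = Pow(Add(Add(-6, Mul(Rational(-23, 8), -71)), -36484), -1) = Pow(Add(Add(-6, Rational(1633, 8)), -36484), -1) = Pow(Add(Rational(1585, 8), -36484), -1) = Pow(Rational(-290287, 8), -1) = Rational(-8, 290287)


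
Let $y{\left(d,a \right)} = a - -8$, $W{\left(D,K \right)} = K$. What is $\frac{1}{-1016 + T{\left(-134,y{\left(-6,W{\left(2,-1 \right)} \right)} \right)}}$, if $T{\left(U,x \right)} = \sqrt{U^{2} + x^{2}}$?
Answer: $- \frac{1016}{1014251} - \frac{\sqrt{18005}}{1014251} \approx -0.001134$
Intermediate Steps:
$y{\left(d,a \right)} = 8 + a$ ($y{\left(d,a \right)} = a + 8 = 8 + a$)
$\frac{1}{-1016 + T{\left(-134,y{\left(-6,W{\left(2,-1 \right)} \right)} \right)}} = \frac{1}{-1016 + \sqrt{\left(-134\right)^{2} + \left(8 - 1\right)^{2}}} = \frac{1}{-1016 + \sqrt{17956 + 7^{2}}} = \frac{1}{-1016 + \sqrt{17956 + 49}} = \frac{1}{-1016 + \sqrt{18005}}$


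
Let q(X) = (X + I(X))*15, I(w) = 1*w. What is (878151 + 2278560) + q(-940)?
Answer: 3128511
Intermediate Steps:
I(w) = w
q(X) = 30*X (q(X) = (X + X)*15 = (2*X)*15 = 30*X)
(878151 + 2278560) + q(-940) = (878151 + 2278560) + 30*(-940) = 3156711 - 28200 = 3128511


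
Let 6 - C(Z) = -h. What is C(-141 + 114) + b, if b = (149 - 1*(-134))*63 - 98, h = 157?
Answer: 17894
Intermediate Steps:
C(Z) = 163 (C(Z) = 6 - (-1)*157 = 6 - 1*(-157) = 6 + 157 = 163)
b = 17731 (b = (149 + 134)*63 - 98 = 283*63 - 98 = 17829 - 98 = 17731)
C(-141 + 114) + b = 163 + 17731 = 17894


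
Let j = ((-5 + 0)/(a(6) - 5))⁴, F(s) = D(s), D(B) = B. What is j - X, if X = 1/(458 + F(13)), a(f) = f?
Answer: 294374/471 ≈ 625.00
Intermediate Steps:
F(s) = s
j = 625 (j = ((-5 + 0)/(6 - 5))⁴ = (-5/1)⁴ = (-5*1)⁴ = (-5)⁴ = 625)
X = 1/471 (X = 1/(458 + 13) = 1/471 ≈ 0.0021231)
j - X = 625 - 1*1/471 = 625 - 1/471 = 294374/471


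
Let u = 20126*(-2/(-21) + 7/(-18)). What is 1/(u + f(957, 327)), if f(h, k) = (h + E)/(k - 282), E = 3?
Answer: -63/370987 ≈ -0.00016982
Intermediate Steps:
u = -372331/63 (u = 20126*(-2*(-1/21) + 7*(-1/18)) = 20126*(2/21 - 7/18) = 20126*(-37/126) = -372331/63 ≈ -5910.0)
f(h, k) = (3 + h)/(-282 + k) (f(h, k) = (h + 3)/(k - 282) = (3 + h)/(-282 + k))
1/(u + f(957, 327)) = 1/(-372331/63 + (3 + 957)/(-282 + 327)) = 1/(-372331/63 + 960/45) = 1/(-372331/63 + (1/45)*960) = 1/(-372331/63 + 64/3) = 1/(-370987/63) = -63/370987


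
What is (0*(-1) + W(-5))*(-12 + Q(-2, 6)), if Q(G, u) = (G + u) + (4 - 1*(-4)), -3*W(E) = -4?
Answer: 0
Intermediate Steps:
W(E) = 4/3 (W(E) = -⅓*(-4) = 4/3)
Q(G, u) = 8 + G + u (Q(G, u) = (G + u) + (4 + 4) = (G + u) + 8 = 8 + G + u)
(0*(-1) + W(-5))*(-12 + Q(-2, 6)) = (0*(-1) + 4/3)*(-12 + (8 - 2 + 6)) = (0 + 4/3)*(-12 + 12) = (4/3)*0 = 0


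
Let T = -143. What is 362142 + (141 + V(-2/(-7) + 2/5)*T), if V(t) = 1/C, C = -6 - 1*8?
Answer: 5072105/14 ≈ 3.6229e+5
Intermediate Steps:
C = -14 (C = -6 - 8 = -14)
V(t) = -1/14 (V(t) = 1/(-14) = -1/14)
362142 + (141 + V(-2/(-7) + 2/5)*T) = 362142 + (141 - 1/14*(-143)) = 362142 + (141 + 143/14) = 362142 + 2117/14 = 5072105/14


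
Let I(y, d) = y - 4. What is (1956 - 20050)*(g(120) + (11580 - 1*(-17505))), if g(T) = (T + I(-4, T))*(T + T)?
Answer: -1012630710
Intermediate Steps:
I(y, d) = -4 + y
g(T) = 2*T*(-8 + T) (g(T) = (T + (-4 - 4))*(T + T) = (T - 8)*(2*T) = (-8 + T)*(2*T) = 2*T*(-8 + T))
(1956 - 20050)*(g(120) + (11580 - 1*(-17505))) = (1956 - 20050)*(2*120*(-8 + 120) + (11580 - 1*(-17505))) = -18094*(2*120*112 + (11580 + 17505)) = -18094*(26880 + 29085) = -18094*55965 = -1012630710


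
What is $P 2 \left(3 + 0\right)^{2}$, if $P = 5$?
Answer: $90$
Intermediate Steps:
$P 2 \left(3 + 0\right)^{2} = 5 \cdot 2 \left(3 + 0\right)^{2} = 10 \cdot 3^{2} = 10 \cdot 9 = 90$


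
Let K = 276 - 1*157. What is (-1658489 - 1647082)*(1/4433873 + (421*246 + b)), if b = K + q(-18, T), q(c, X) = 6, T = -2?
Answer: -1519745275737534324/4433873 ≈ -3.4276e+11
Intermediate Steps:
K = 119 (K = 276 - 157 = 119)
b = 125 (b = 119 + 6 = 125)
(-1658489 - 1647082)*(1/4433873 + (421*246 + b)) = (-1658489 - 1647082)*(1/4433873 + (421*246 + 125)) = -3305571*(1/4433873 + (103566 + 125)) = -3305571*(1/4433873 + 103691) = -3305571*459752725244/4433873 = -1519745275737534324/4433873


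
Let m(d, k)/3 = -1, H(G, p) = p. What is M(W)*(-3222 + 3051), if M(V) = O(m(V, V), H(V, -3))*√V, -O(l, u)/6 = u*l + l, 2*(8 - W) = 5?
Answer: 3078*√22 ≈ 14437.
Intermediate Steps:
W = 11/2 (W = 8 - ½*5 = 8 - 5/2 = 11/2 ≈ 5.5000)
m(d, k) = -3 (m(d, k) = 3*(-1) = -3)
O(l, u) = -6*l - 6*l*u (O(l, u) = -6*(u*l + l) = -6*(l*u + l) = -6*(l + l*u) = -6*l - 6*l*u)
M(V) = -36*√V (M(V) = (-6*(-3)*(1 - 3))*√V = (-6*(-3)*(-2))*√V = -36*√V)
M(W)*(-3222 + 3051) = (-18*√22)*(-3222 + 3051) = -18*√22*(-171) = 3078*√22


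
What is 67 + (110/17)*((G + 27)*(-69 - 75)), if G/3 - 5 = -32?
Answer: 856499/17 ≈ 50382.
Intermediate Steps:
G = -81 (G = 15 + 3*(-32) = 15 - 96 = -81)
67 + (110/17)*((G + 27)*(-69 - 75)) = 67 + (110/17)*((-81 + 27)*(-69 - 75)) = 67 + (110*(1/17))*(-54*(-144)) = 67 + (110/17)*7776 = 67 + 855360/17 = 856499/17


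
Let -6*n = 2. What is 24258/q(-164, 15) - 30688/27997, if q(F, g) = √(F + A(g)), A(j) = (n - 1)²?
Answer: -30688/27997 - 36387*I*√365/365 ≈ -1.0961 - 1904.6*I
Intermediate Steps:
n = -⅓ (n = -⅙*2 = -⅓ ≈ -0.33333)
A(j) = 16/9 (A(j) = (-⅓ - 1)² = (-4/3)² = 16/9)
q(F, g) = √(16/9 + F) (q(F, g) = √(F + 16/9) = √(16/9 + F))
24258/q(-164, 15) - 30688/27997 = 24258/((√(16 + 9*(-164))/3)) - 30688/27997 = 24258/((√(16 - 1476)/3)) - 30688*1/27997 = 24258/((√(-1460)/3)) - 30688/27997 = 24258/(((2*I*√365)/3)) - 30688/27997 = 24258/((2*I*√365/3)) - 30688/27997 = 24258*(-3*I*√365/730) - 30688/27997 = -36387*I*√365/365 - 30688/27997 = -30688/27997 - 36387*I*√365/365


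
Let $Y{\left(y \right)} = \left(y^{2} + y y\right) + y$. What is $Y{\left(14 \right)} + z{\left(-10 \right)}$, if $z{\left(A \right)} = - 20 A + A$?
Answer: $596$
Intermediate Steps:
$z{\left(A \right)} = - 19 A$
$Y{\left(y \right)} = y + 2 y^{2}$ ($Y{\left(y \right)} = \left(y^{2} + y^{2}\right) + y = 2 y^{2} + y = y + 2 y^{2}$)
$Y{\left(14 \right)} + z{\left(-10 \right)} = 14 \left(1 + 2 \cdot 14\right) - -190 = 14 \left(1 + 28\right) + 190 = 14 \cdot 29 + 190 = 406 + 190 = 596$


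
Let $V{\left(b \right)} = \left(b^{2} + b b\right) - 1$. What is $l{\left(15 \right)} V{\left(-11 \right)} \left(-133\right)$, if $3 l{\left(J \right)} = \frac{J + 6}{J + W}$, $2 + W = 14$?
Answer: $- \frac{224371}{27} \approx -8310.0$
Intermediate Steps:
$W = 12$ ($W = -2 + 14 = 12$)
$V{\left(b \right)} = -1 + 2 b^{2}$ ($V{\left(b \right)} = \left(b^{2} + b^{2}\right) - 1 = 2 b^{2} - 1 = -1 + 2 b^{2}$)
$l{\left(J \right)} = \frac{6 + J}{3 \left(12 + J\right)}$ ($l{\left(J \right)} = \frac{\left(J + 6\right) \frac{1}{J + 12}}{3} = \frac{\left(6 + J\right) \frac{1}{12 + J}}{3} = \frac{\frac{1}{12 + J} \left(6 + J\right)}{3} = \frac{6 + J}{3 \left(12 + J\right)}$)
$l{\left(15 \right)} V{\left(-11 \right)} \left(-133\right) = \frac{6 + 15}{3 \left(12 + 15\right)} \left(-1 + 2 \left(-11\right)^{2}\right) \left(-133\right) = \frac{1}{3} \cdot \frac{1}{27} \cdot 21 \left(-1 + 2 \cdot 121\right) \left(-133\right) = \frac{1}{3} \cdot \frac{1}{27} \cdot 21 \left(-1 + 242\right) \left(-133\right) = \frac{7}{27} \cdot 241 \left(-133\right) = \frac{1687}{27} \left(-133\right) = - \frac{224371}{27}$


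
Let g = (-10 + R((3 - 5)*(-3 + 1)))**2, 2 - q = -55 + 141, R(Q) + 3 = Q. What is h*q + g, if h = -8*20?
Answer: 13521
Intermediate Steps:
R(Q) = -3 + Q
q = -84 (q = 2 - (-55 + 141) = 2 - 1*86 = 2 - 86 = -84)
g = 81 (g = (-10 + (-3 + (3 - 5)*(-3 + 1)))**2 = (-10 + (-3 - 2*(-2)))**2 = (-10 + (-3 + 4))**2 = (-10 + 1)**2 = (-9)**2 = 81)
h = -160
h*q + g = -160*(-84) + 81 = 13440 + 81 = 13521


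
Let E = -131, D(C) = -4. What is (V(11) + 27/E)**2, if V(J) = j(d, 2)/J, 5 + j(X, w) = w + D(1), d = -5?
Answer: 1473796/2076481 ≈ 0.70976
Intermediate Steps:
j(X, w) = -9 + w (j(X, w) = -5 + (w - 4) = -5 + (-4 + w) = -9 + w)
V(J) = -7/J (V(J) = (-9 + 2)/J = -7/J)
(V(11) + 27/E)**2 = (-7/11 + 27/(-131))**2 = (-7*1/11 + 27*(-1/131))**2 = (-7/11 - 27/131)**2 = (-1214/1441)**2 = 1473796/2076481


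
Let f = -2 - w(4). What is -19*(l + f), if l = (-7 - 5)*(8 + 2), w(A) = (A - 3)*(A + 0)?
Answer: 2394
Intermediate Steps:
w(A) = A*(-3 + A) (w(A) = (-3 + A)*A = A*(-3 + A))
l = -120 (l = -12*10 = -120)
f = -6 (f = -2 - 4*(-3 + 4) = -2 - 4 = -6)
-19*(l + f) = -19*(-120 - 6) = -19*(-126) = 2394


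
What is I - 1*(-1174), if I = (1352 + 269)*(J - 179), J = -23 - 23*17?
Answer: -960079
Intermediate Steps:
J = -414 (J = -23 - 391 = -414)
I = -961253 (I = (1352 + 269)*(-414 - 179) = 1621*(-593) = -961253)
I - 1*(-1174) = -961253 - 1*(-1174) = -961253 + 1174 = -960079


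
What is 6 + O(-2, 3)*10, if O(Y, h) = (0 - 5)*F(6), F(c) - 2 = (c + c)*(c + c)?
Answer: -7294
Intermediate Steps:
F(c) = 2 + 4*c² (F(c) = 2 + (c + c)*(c + c) = 2 + (2*c)*(2*c) = 2 + 4*c²)
O(Y, h) = -730 (O(Y, h) = (0 - 5)*(2 + 4*6²) = -5*(2 + 4*36) = -5*(2 + 144) = -5*146 = -730)
6 + O(-2, 3)*10 = 6 - 730*10 = 6 - 7300 = -7294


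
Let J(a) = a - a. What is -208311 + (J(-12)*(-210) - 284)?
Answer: -208595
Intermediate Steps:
J(a) = 0
-208311 + (J(-12)*(-210) - 284) = -208311 + (0*(-210) - 284) = -208311 + (0 - 284) = -208311 - 284 = -208595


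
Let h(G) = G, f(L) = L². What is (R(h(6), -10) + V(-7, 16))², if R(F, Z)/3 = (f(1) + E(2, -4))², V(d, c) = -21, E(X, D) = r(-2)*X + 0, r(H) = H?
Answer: 36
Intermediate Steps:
E(X, D) = -2*X (E(X, D) = -2*X + 0 = -2*X)
R(F, Z) = 27 (R(F, Z) = 3*(1² - 2*2)² = 3*(1 - 4)² = 3*(-3)² = 3*9 = 27)
(R(h(6), -10) + V(-7, 16))² = (27 - 21)² = 6² = 36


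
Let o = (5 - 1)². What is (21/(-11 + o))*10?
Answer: 42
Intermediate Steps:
o = 16 (o = 4² = 16)
(21/(-11 + o))*10 = (21/(-11 + 16))*10 = (21/5)*10 = 42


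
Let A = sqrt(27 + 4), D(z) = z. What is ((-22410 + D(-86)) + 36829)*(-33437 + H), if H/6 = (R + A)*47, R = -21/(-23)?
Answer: -10937927957/23 + 4041906*sqrt(31) ≈ -4.5306e+8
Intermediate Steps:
R = 21/23 (R = -21*(-1/23) = 21/23 ≈ 0.91304)
A = sqrt(31) ≈ 5.5678
H = 5922/23 + 282*sqrt(31) (H = 6*((21/23 + sqrt(31))*47) = 6*(987/23 + 47*sqrt(31)) = 5922/23 + 282*sqrt(31) ≈ 1827.6)
((-22410 + D(-86)) + 36829)*(-33437 + H) = ((-22410 - 86) + 36829)*(-33437 + (5922/23 + 282*sqrt(31))) = (-22496 + 36829)*(-763129/23 + 282*sqrt(31)) = 14333*(-763129/23 + 282*sqrt(31)) = -10937927957/23 + 4041906*sqrt(31)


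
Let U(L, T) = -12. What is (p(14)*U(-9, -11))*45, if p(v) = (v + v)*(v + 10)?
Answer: -362880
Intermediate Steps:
p(v) = 2*v*(10 + v) (p(v) = (2*v)*(10 + v) = 2*v*(10 + v))
(p(14)*U(-9, -11))*45 = ((2*14*(10 + 14))*(-12))*45 = ((2*14*24)*(-12))*45 = (672*(-12))*45 = -8064*45 = -362880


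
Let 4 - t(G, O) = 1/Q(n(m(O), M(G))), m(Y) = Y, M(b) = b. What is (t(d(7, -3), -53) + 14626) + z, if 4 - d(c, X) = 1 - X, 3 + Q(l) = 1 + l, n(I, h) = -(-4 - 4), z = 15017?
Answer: 177881/6 ≈ 29647.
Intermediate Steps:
n(I, h) = 8 (n(I, h) = -1*(-8) = 8)
Q(l) = -2 + l (Q(l) = -3 + (1 + l) = -2 + l)
d(c, X) = 3 + X (d(c, X) = 4 - (1 - X) = 4 + (-1 + X) = 3 + X)
t(G, O) = 23/6 (t(G, O) = 4 - 1/(-2 + 8) = 4 - 1/6 = 4 - 1*⅙ = 4 - ⅙ = 23/6)
(t(d(7, -3), -53) + 14626) + z = (23/6 + 14626) + 15017 = 87779/6 + 15017 = 177881/6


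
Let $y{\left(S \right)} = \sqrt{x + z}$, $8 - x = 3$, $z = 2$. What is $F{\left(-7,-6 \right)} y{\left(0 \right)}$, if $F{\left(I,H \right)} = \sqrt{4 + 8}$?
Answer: $2 \sqrt{21} \approx 9.1651$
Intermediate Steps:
$x = 5$ ($x = 8 - 3 = 5$)
$y{\left(S \right)} = \sqrt{7}$ ($y{\left(S \right)} = \sqrt{5 + 2} = \sqrt{7}$)
$F{\left(I,H \right)} = 2 \sqrt{3}$ ($F{\left(I,H \right)} = \sqrt{12} = 2 \sqrt{3}$)
$F{\left(-7,-6 \right)} y{\left(0 \right)} = 2 \sqrt{3} \sqrt{7} = 2 \sqrt{21}$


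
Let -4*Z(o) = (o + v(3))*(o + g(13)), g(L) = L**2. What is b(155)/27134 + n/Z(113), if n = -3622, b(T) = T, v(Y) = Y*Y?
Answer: 99612503/233379534 ≈ 0.42683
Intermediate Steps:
v(Y) = Y**2
Z(o) = -(9 + o)*(169 + o)/4 (Z(o) = -(o + 3**2)*(o + 13**2)/4 = -(o + 9)*(o + 169)/4 = -(9 + o)*(169 + o)/4)
b(155)/27134 + n/Z(113) = 155/27134 - 3622/(-1521/4 - 89/2*113 - 1/4*113**2) = 155*(1/27134) - 3622/(-1521/4 - 10057/2 - 1/4*12769) = 155/27134 - 3622/(-1521/4 - 10057/2 - 12769/4) = 155/27134 - 3622/(-8601) = 155/27134 - 3622*(-1/8601) = 155/27134 + 3622/8601 = 99612503/233379534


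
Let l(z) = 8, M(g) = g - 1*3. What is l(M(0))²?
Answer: 64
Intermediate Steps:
M(g) = -3 + g (M(g) = g - 3 = -3 + g)
l(M(0))² = 8² = 64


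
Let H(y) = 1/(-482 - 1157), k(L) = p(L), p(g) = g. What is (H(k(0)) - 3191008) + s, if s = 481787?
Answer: -4440413220/1639 ≈ -2.7092e+6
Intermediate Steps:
k(L) = L
H(y) = -1/1639 (H(y) = 1/(-1639) = -1/1639)
(H(k(0)) - 3191008) + s = (-1/1639 - 3191008) + 481787 = -5230062113/1639 + 481787 = -4440413220/1639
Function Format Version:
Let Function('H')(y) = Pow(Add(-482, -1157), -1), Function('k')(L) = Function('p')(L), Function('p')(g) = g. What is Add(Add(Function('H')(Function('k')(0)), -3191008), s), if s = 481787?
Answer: Rational(-4440413220, 1639) ≈ -2.7092e+6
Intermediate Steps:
Function('k')(L) = L
Function('H')(y) = Rational(-1, 1639) (Function('H')(y) = Pow(-1639, -1) = Rational(-1, 1639))
Add(Add(Function('H')(Function('k')(0)), -3191008), s) = Add(Add(Rational(-1, 1639), -3191008), 481787) = Add(Rational(-5230062113, 1639), 481787) = Rational(-4440413220, 1639)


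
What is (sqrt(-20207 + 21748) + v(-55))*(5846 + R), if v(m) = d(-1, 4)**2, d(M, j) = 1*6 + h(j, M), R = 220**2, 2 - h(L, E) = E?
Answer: 4393926 + 54246*sqrt(1541) ≈ 6.5234e+6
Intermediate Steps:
h(L, E) = 2 - E
R = 48400
d(M, j) = 8 - M (d(M, j) = 1*6 + (2 - M) = 6 + (2 - M) = 8 - M)
v(m) = 81 (v(m) = (8 - 1*(-1))**2 = (8 + 1)**2 = 9**2 = 81)
(sqrt(-20207 + 21748) + v(-55))*(5846 + R) = (sqrt(-20207 + 21748) + 81)*(5846 + 48400) = (sqrt(1541) + 81)*54246 = (81 + sqrt(1541))*54246 = 4393926 + 54246*sqrt(1541)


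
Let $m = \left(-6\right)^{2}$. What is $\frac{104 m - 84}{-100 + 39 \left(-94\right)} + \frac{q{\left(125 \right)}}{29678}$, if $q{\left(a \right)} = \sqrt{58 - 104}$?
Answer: $- \frac{1830}{1883} + \frac{i \sqrt{46}}{29678} \approx -0.97185 + 0.00022853 i$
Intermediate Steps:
$m = 36$
$q{\left(a \right)} = i \sqrt{46}$ ($q{\left(a \right)} = \sqrt{-46} = i \sqrt{46}$)
$\frac{104 m - 84}{-100 + 39 \left(-94\right)} + \frac{q{\left(125 \right)}}{29678} = \frac{104 \cdot 36 - 84}{-100 + 39 \left(-94\right)} + \frac{i \sqrt{46}}{29678} = \frac{3744 - 84}{-100 - 3666} + i \sqrt{46} \cdot \frac{1}{29678} = \frac{3660}{-3766} + \frac{i \sqrt{46}}{29678} = 3660 \left(- \frac{1}{3766}\right) + \frac{i \sqrt{46}}{29678} = - \frac{1830}{1883} + \frac{i \sqrt{46}}{29678}$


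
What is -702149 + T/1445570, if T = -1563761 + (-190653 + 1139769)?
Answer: -203001228915/289114 ≈ -7.0215e+5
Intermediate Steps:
T = -614645 (T = -1563761 + 949116 = -614645)
-702149 + T/1445570 = -702149 - 614645/1445570 = -702149 - 614645*1/1445570 = -702149 - 122929/289114 = -203001228915/289114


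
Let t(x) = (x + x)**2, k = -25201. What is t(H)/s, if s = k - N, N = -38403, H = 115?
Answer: 1150/287 ≈ 4.0070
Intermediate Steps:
t(x) = 4*x**2 (t(x) = (2*x)**2 = 4*x**2)
s = 13202 (s = -25201 - 1*(-38403) = -25201 + 38403 = 13202)
t(H)/s = (4*115**2)/13202 = (4*13225)*(1/13202) = 52900*(1/13202) = 1150/287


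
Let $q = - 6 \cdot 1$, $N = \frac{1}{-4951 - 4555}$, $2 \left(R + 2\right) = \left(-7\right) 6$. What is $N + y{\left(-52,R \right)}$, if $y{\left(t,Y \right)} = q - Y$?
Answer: $\frac{161601}{9506} \approx 17.0$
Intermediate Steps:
$R = -23$ ($R = -2 + \frac{\left(-7\right) 6}{2} = -2 + \frac{1}{2} \left(-42\right) = -2 - 21 = -23$)
$N = - \frac{1}{9506}$ ($N = \frac{1}{-9506} = - \frac{1}{9506} \approx -0.0001052$)
$q = -6$ ($q = \left(-1\right) 6 = -6$)
$y{\left(t,Y \right)} = -6 - Y$
$N + y{\left(-52,R \right)} = - \frac{1}{9506} - -17 = - \frac{1}{9506} + \left(-6 + 23\right) = - \frac{1}{9506} + 17 = \frac{161601}{9506}$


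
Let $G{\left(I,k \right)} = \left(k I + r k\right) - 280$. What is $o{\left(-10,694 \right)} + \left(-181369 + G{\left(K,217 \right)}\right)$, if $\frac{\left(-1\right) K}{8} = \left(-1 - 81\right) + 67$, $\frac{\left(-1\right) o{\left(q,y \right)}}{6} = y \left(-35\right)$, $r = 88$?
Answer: $9227$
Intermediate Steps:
$o{\left(q,y \right)} = 210 y$ ($o{\left(q,y \right)} = - 6 y \left(-35\right) = - 6 \left(- 35 y\right) = 210 y$)
$K = 120$ ($K = - 8 \left(\left(-1 - 81\right) + 67\right) = - 8 \left(-82 + 67\right) = \left(-8\right) \left(-15\right) = 120$)
$G{\left(I,k \right)} = -280 + 88 k + I k$ ($G{\left(I,k \right)} = \left(k I + 88 k\right) - 280 = \left(I k + 88 k\right) - 280 = \left(88 k + I k\right) - 280 = -280 + 88 k + I k$)
$o{\left(-10,694 \right)} + \left(-181369 + G{\left(K,217 \right)}\right) = 210 \cdot 694 + \left(-181369 + \left(-280 + 88 \cdot 217 + 120 \cdot 217\right)\right) = 145740 + \left(-181369 + \left(-280 + 19096 + 26040\right)\right) = 145740 + \left(-181369 + 44856\right) = 145740 - 136513 = 9227$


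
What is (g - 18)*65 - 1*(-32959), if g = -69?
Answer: 27304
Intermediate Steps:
(g - 18)*65 - 1*(-32959) = (-69 - 18)*65 - 1*(-32959) = -87*65 + 32959 = -5655 + 32959 = 27304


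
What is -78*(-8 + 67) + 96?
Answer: -4506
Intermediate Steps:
-78*(-8 + 67) + 96 = -78*59 + 96 = -4602 + 96 = -4506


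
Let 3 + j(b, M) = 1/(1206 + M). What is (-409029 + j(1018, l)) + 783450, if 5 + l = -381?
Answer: 307022761/820 ≈ 3.7442e+5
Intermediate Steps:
l = -386 (l = -5 - 381 = -386)
j(b, M) = -3 + 1/(1206 + M)
(-409029 + j(1018, l)) + 783450 = (-409029 + (-3617 - 3*(-386))/(1206 - 386)) + 783450 = (-409029 + (-3617 + 1158)/820) + 783450 = (-409029 + (1/820)*(-2459)) + 783450 = (-409029 - 2459/820) + 783450 = -335406239/820 + 783450 = 307022761/820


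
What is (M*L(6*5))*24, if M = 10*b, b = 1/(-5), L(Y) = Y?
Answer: -1440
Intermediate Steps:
b = -⅕ (b = 1*(-⅕) = -⅕ ≈ -0.20000)
M = -2 (M = 10*(-⅕) = -2)
(M*L(6*5))*24 = -12*5*24 = -2*30*24 = -60*24 = -1440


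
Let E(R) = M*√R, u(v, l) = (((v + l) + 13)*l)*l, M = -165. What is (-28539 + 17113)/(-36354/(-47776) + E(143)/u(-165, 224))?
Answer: -28104172909674727735296/1871624761012946809 - 1686878500219207680*√143/1871624761012946809 ≈ -15027.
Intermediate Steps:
u(v, l) = l²*(13 + l + v) (u(v, l) = (((l + v) + 13)*l)*l = ((13 + l + v)*l)*l = (l*(13 + l + v))*l = l²*(13 + l + v))
E(R) = -165*√R
(-28539 + 17113)/(-36354/(-47776) + E(143)/u(-165, 224)) = (-28539 + 17113)/(-36354/(-47776) + (-165*√143)/((224²*(13 + 224 - 165)))) = -11426/(-36354*(-1/47776) + (-165*√143)/((50176*72))) = -11426/(18177/23888 - 165*√143/3612672) = -11426/(18177/23888 - 165*√143*(1/3612672)) = -11426/(18177/23888 - 55*√143/1204224)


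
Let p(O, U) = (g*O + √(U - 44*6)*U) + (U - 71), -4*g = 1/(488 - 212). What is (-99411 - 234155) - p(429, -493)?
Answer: -122544593/368 + 493*I*√757 ≈ -3.33e+5 + 13564.0*I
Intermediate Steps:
g = -1/1104 (g = -1/(4*(488 - 212)) = -¼/276 = -¼*1/276 = -1/1104 ≈ -0.00090580)
p(O, U) = -71 + U - O/1104 + U*√(-264 + U) (p(O, U) = (-O/1104 + √(U - 44*6)*U) + (U - 71) = (-O/1104 + √(U - 264)*U) + (-71 + U) = (-O/1104 + √(-264 + U)*U) + (-71 + U) = (-O/1104 + U*√(-264 + U)) + (-71 + U) = -71 + U - O/1104 + U*√(-264 + U))
(-99411 - 234155) - p(429, -493) = (-99411 - 234155) - (-71 - 493 - 1/1104*429 - 493*√(-264 - 493)) = -333566 - (-71 - 493 - 143/368 - 493*I*√757) = -333566 - (-207695/368 - 493*I*√757) = -333566 + (207695/368 + 493*I*√757) = -122544593/368 + 493*I*√757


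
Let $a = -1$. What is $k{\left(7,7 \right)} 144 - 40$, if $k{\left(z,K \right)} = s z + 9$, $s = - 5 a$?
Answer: $6296$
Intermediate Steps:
$s = 5$ ($s = \left(-5\right) \left(-1\right) = 5$)
$k{\left(z,K \right)} = 9 + 5 z$ ($k{\left(z,K \right)} = 5 z + 9 = 9 + 5 z$)
$k{\left(7,7 \right)} 144 - 40 = \left(9 + 5 \cdot 7\right) 144 - 40 = \left(9 + 35\right) 144 - 40 = 44 \cdot 144 - 40 = 6336 - 40 = 6296$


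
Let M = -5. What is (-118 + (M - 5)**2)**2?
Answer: 324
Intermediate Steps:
(-118 + (M - 5)**2)**2 = (-118 + (-5 - 5)**2)**2 = (-118 + (-10)**2)**2 = (-118 + 100)**2 = (-18)**2 = 324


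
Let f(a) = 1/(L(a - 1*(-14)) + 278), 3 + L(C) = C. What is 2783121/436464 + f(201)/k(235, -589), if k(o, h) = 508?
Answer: 4123660213/646694160 ≈ 6.3765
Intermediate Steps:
L(C) = -3 + C
f(a) = 1/(289 + a) (f(a) = 1/((-3 + (a - 1*(-14))) + 278) = 1/((-3 + (a + 14)) + 278) = 1/((-3 + (14 + a)) + 278) = 1/((11 + a) + 278) = 1/(289 + a))
2783121/436464 + f(201)/k(235, -589) = 2783121/436464 + 1/((289 + 201)*508) = 2783121*(1/436464) + (1/508)/490 = 927707/145488 + (1/490)*(1/508) = 927707/145488 + 1/248920 = 4123660213/646694160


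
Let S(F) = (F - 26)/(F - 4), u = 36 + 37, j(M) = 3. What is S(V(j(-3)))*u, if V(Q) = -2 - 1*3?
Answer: 2263/9 ≈ 251.44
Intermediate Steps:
V(Q) = -5 (V(Q) = -2 - 3 = -5)
u = 73
S(F) = (-26 + F)/(-4 + F)
S(V(j(-3)))*u = ((-26 - 5)/(-4 - 5))*73 = (-31/(-9))*73 = -⅑*(-31)*73 = (31/9)*73 = 2263/9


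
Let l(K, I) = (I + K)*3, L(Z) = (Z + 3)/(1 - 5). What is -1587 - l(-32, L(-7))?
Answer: -1494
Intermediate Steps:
L(Z) = -3/4 - Z/4 (L(Z) = (3 + Z)/(-4) = (3 + Z)*(-1/4) = -3/4 - Z/4)
l(K, I) = 3*I + 3*K
-1587 - l(-32, L(-7)) = -1587 - (3*(-3/4 - 1/4*(-7)) + 3*(-32)) = -1587 - (3*(-3/4 + 7/4) - 96) = -1587 - (3*1 - 96) = -1587 - (3 - 96) = -1587 - 1*(-93) = -1587 + 93 = -1494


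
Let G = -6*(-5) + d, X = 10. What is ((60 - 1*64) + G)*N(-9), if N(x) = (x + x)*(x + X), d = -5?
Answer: -378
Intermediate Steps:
G = 25 (G = -6*(-5) - 5 = 30 - 5 = 25)
N(x) = 2*x*(10 + x) (N(x) = (x + x)*(x + 10) = (2*x)*(10 + x) = 2*x*(10 + x))
((60 - 1*64) + G)*N(-9) = ((60 - 1*64) + 25)*(2*(-9)*(10 - 9)) = ((60 - 64) + 25)*(2*(-9)*1) = (-4 + 25)*(-18) = 21*(-18) = -378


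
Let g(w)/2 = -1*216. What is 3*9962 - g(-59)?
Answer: 30318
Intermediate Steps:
g(w) = -432 (g(w) = 2*(-1*216) = 2*(-216) = -432)
3*9962 - g(-59) = 3*9962 - 1*(-432) = 29886 + 432 = 30318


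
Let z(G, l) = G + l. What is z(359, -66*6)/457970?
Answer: -37/457970 ≈ -8.0791e-5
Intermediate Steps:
z(359, -66*6)/457970 = (359 - 66*6)/457970 = (359 - 396)*(1/457970) = -37*1/457970 = -37/457970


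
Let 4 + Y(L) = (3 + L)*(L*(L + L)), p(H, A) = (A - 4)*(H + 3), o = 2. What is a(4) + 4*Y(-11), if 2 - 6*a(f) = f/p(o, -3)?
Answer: -814763/105 ≈ -7759.6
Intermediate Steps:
p(H, A) = (-4 + A)*(3 + H)
Y(L) = -4 + 2*L²*(3 + L) (Y(L) = -4 + (3 + L)*(L*(L + L)) = -4 + (3 + L)*(L*(2*L)) = -4 + (3 + L)*(2*L²) = -4 + 2*L²*(3 + L))
a(f) = ⅓ + f/210 (a(f) = ⅓ - f/(6*(-12 - 4*2 + 3*(-3) - 3*2)) = ⅓ - f/(6*(-12 - 8 - 9 - 6)) = ⅓ - f/(6*(-35)) = ⅓ - f*(-1)/(6*35) = ⅓ - (-1)*f/210 = ⅓ + f/210)
a(4) + 4*Y(-11) = (⅓ + (1/210)*4) + 4*(-4 + 2*(-11)³ + 6*(-11)²) = (⅓ + 2/105) + 4*(-4 + 2*(-1331) + 6*121) = 37/105 + 4*(-4 - 2662 + 726) = 37/105 + 4*(-1940) = 37/105 - 7760 = -814763/105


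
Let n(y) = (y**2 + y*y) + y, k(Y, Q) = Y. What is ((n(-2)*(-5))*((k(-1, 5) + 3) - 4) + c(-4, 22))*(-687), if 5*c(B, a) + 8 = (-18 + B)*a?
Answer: 131904/5 ≈ 26381.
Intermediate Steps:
n(y) = y + 2*y**2 (n(y) = (y**2 + y**2) + y = 2*y**2 + y = y + 2*y**2)
c(B, a) = -8/5 + a*(-18 + B)/5 (c(B, a) = -8/5 + ((-18 + B)*a)/5 = -8/5 + (a*(-18 + B))/5 = -8/5 + a*(-18 + B)/5)
((n(-2)*(-5))*((k(-1, 5) + 3) - 4) + c(-4, 22))*(-687) = ((-2*(1 + 2*(-2))*(-5))*((-1 + 3) - 4) + (-8/5 - 18/5*22 + (1/5)*(-4)*22))*(-687) = ((-2*(1 - 4)*(-5))*(2 - 4) + (-8/5 - 396/5 - 88/5))*(-687) = ((-2*(-3)*(-5))*(-2) - 492/5)*(-687) = ((6*(-5))*(-2) - 492/5)*(-687) = (-30*(-2) - 492/5)*(-687) = (60 - 492/5)*(-687) = -192/5*(-687) = 131904/5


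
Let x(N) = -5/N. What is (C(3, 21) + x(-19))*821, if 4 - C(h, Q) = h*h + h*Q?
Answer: -1056627/19 ≈ -55612.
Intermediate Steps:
C(h, Q) = 4 - h**2 - Q*h (C(h, Q) = 4 - (h*h + h*Q) = 4 - (h**2 + Q*h) = 4 + (-h**2 - Q*h) = 4 - h**2 - Q*h)
(C(3, 21) + x(-19))*821 = ((4 - 1*3**2 - 1*21*3) - 5/(-19))*821 = ((4 - 1*9 - 63) - 5*(-1/19))*821 = ((4 - 9 - 63) + 5/19)*821 = (-68 + 5/19)*821 = -1287/19*821 = -1056627/19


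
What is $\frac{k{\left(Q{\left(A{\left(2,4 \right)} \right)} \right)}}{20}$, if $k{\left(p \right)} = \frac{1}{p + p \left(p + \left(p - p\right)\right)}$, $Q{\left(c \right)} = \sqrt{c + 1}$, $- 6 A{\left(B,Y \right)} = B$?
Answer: $- \frac{3}{20} + \frac{3 \sqrt{6}}{40} \approx 0.033712$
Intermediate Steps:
$A{\left(B,Y \right)} = - \frac{B}{6}$
$Q{\left(c \right)} = \sqrt{1 + c}$
$k{\left(p \right)} = \frac{1}{p + p^{2}}$ ($k{\left(p \right)} = \frac{1}{p + p \left(p + 0\right)} = \frac{1}{p + p p} = \frac{1}{p + p^{2}}$)
$\frac{k{\left(Q{\left(A{\left(2,4 \right)} \right)} \right)}}{20} = \frac{\frac{1}{\sqrt{1 - \frac{1}{3}}} \frac{1}{1 + \sqrt{1 - \frac{1}{3}}}}{20} = \frac{1}{\sqrt{1 - \frac{1}{3}} \left(1 + \sqrt{1 - \frac{1}{3}}\right)} \frac{1}{20} = \frac{1}{\sqrt{\frac{2}{3}} \left(1 + \sqrt{\frac{2}{3}}\right)} \frac{1}{20} = \frac{1}{\frac{\sqrt{6}}{3} \left(1 + \frac{\sqrt{6}}{3}\right)} \frac{1}{20} = \frac{\frac{1}{2} \sqrt{6}}{1 + \frac{\sqrt{6}}{3}} \cdot \frac{1}{20} = \frac{\sqrt{6}}{2 \left(1 + \frac{\sqrt{6}}{3}\right)} \frac{1}{20} = \frac{\sqrt{6}}{40 \left(1 + \frac{\sqrt{6}}{3}\right)}$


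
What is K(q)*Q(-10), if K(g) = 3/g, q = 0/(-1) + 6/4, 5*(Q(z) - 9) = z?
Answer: 14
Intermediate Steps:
Q(z) = 9 + z/5
q = 3/2 (q = 0*(-1) + 6*(¼) = 0 + 3/2 = 3/2 ≈ 1.5000)
K(q)*Q(-10) = (3/(3/2))*(9 + (⅕)*(-10)) = (3*(⅔))*(9 - 2) = 2*7 = 14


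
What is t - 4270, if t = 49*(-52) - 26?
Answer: -6844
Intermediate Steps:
t = -2574 (t = -2548 - 26 = -2574)
t - 4270 = -2574 - 4270 = -6844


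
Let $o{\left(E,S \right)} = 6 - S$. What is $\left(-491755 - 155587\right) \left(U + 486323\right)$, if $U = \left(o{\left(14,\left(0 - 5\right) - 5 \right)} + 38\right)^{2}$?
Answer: $-316704952738$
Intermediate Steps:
$U = 2916$ ($U = \left(\left(6 - \left(\left(0 - 5\right) - 5\right)\right) + 38\right)^{2} = \left(\left(6 - \left(-5 - 5\right)\right) + 38\right)^{2} = \left(\left(6 - -10\right) + 38\right)^{2} = \left(\left(6 + 10\right) + 38\right)^{2} = \left(16 + 38\right)^{2} = 54^{2} = 2916$)
$\left(-491755 - 155587\right) \left(U + 486323\right) = \left(-491755 - 155587\right) \left(2916 + 486323\right) = \left(-647342\right) 489239 = -316704952738$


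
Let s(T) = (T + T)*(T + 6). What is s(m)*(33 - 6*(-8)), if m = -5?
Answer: -810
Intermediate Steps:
s(T) = 2*T*(6 + T) (s(T) = (2*T)*(6 + T) = 2*T*(6 + T))
s(m)*(33 - 6*(-8)) = (2*(-5)*(6 - 5))*(33 - 6*(-8)) = (2*(-5)*1)*(33 + 48) = -10*81 = -810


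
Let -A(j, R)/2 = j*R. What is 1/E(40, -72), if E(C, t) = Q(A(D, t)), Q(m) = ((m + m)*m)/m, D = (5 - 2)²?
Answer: 1/2592 ≈ 0.00038580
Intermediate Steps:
D = 9 (D = 3² = 9)
A(j, R) = -2*R*j (A(j, R) = -2*j*R = -2*R*j)
Q(m) = 2*m (Q(m) = ((2*m)*m)/m = (2*m²)/m = 2*m)
E(C, t) = -36*t (E(C, t) = 2*(-2*t*9) = 2*(-18*t) = -36*t)
1/E(40, -72) = 1/(-36*(-72)) = 1/2592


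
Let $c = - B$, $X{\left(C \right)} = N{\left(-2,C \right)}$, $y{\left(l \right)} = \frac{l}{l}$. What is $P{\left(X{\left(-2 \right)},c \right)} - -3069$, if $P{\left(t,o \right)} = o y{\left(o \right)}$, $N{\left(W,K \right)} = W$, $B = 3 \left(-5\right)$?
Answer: $3084$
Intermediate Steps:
$B = -15$
$y{\left(l \right)} = 1$
$X{\left(C \right)} = -2$
$c = 15$ ($c = \left(-1\right) \left(-15\right) = 15$)
$P{\left(t,o \right)} = o$ ($P{\left(t,o \right)} = o 1 = o$)
$P{\left(X{\left(-2 \right)},c \right)} - -3069 = 15 - -3069 = 15 + 3069 = 3084$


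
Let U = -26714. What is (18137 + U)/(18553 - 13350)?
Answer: -8577/5203 ≈ -1.6485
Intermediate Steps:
(18137 + U)/(18553 - 13350) = (18137 - 26714)/(18553 - 13350) = -8577/5203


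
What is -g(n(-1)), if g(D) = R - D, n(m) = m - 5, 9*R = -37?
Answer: -17/9 ≈ -1.8889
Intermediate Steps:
R = -37/9 (R = (⅑)*(-37) = -37/9 ≈ -4.1111)
n(m) = -5 + m
g(D) = -37/9 - D
-g(n(-1)) = -(-37/9 - (-5 - 1)) = -(-37/9 - 1*(-6)) = -(-37/9 + 6) = -1*17/9 = -17/9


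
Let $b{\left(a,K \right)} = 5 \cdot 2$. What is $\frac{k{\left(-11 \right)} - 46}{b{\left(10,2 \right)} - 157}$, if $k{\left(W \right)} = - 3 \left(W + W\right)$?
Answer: $- \frac{20}{147} \approx -0.13605$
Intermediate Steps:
$b{\left(a,K \right)} = 10$
$k{\left(W \right)} = - 6 W$ ($k{\left(W \right)} = - 3 \cdot 2 W = - 6 W$)
$\frac{k{\left(-11 \right)} - 46}{b{\left(10,2 \right)} - 157} = \frac{\left(-6\right) \left(-11\right) - 46}{10 - 157} = \frac{66 - 46}{-147} = \left(- \frac{1}{147}\right) 20 = - \frac{20}{147}$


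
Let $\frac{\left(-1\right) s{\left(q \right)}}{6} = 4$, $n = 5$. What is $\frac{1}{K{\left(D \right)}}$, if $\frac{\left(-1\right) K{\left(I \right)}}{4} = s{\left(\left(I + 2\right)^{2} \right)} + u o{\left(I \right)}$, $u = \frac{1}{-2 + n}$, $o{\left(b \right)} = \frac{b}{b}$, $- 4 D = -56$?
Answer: $\frac{3}{284} \approx 0.010563$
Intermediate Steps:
$D = 14$ ($D = \left(- \frac{1}{4}\right) \left(-56\right) = 14$)
$s{\left(q \right)} = -24$ ($s{\left(q \right)} = \left(-6\right) 4 = -24$)
$o{\left(b \right)} = 1$
$u = \frac{1}{3}$ ($u = \frac{1}{-2 + 5} = \frac{1}{3} \approx 0.33333$)
$K{\left(I \right)} = \frac{284}{3}$ ($K{\left(I \right)} = - 4 \left(-24 + \frac{1}{3} \cdot 1\right) = - 4 \left(-24 + \frac{1}{3}\right) = \left(-4\right) \left(- \frac{71}{3}\right) = \frac{284}{3}$)
$\frac{1}{K{\left(D \right)}} = \frac{1}{\frac{284}{3}} = \frac{3}{284}$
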